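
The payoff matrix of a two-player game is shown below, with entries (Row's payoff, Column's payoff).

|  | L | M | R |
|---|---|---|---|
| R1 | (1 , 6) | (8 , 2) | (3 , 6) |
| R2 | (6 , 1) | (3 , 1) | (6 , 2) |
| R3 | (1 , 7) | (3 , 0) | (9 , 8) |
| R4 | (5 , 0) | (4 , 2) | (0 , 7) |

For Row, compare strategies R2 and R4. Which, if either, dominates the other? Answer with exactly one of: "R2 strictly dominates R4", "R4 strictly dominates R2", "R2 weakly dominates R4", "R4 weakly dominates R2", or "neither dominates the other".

neither dominates the other

R2's payoffs vs R4's, by Column's action — L: 6>5, M: 3<4, R: 6>0.
R2 does better at L, R but worse at M; neither strategy dominates the other.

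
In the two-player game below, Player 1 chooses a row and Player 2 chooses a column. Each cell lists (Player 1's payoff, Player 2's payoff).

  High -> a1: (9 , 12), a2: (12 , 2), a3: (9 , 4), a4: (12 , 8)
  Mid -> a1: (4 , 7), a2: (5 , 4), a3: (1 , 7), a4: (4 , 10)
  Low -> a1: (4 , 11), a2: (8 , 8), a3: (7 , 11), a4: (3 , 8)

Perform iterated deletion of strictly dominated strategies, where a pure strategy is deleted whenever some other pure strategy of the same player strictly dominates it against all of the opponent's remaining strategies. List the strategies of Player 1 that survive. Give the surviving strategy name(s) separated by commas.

For Player 1, High strictly dominates Mid on the remaining columns (a1: 9>4, a2: 12>5, a3: 9>1, a4: 12>4); eliminate Mid.
Row Low is eliminated: High beats it against every remaining column (a1: 9>4, a2: 12>8, a3: 9>7, a4: 12>3).
For Player 2, a1 strictly dominates a2 on the remaining rows (High: 12>2); eliminate a2.
Column a3 is eliminated: a1 beats it against every remaining row (High: 12>4).
For Player 2, a1 strictly dominates a4 on the remaining rows (High: 12>8); eliminate a4.
Among the remaining strategies, none is strictly dominated by another pure strategy of the same player, so the elimination stops.
Surviving strategies — Player 1: {High}; Player 2: {a1}.

High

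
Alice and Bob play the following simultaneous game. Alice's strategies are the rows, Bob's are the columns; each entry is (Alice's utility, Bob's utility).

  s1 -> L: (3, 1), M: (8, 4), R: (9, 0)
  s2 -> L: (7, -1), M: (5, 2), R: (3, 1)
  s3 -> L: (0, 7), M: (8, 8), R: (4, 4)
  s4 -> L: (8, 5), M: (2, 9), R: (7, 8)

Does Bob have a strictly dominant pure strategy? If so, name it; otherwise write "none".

M

M vs L: s1: 4>1, s2: 2>-1, s3: 8>7, s4: 9>5.
M vs R: s1: 4>0, s2: 2>1, s3: 8>4, s4: 9>8.
M strictly beats every other strategy against every opponent action, so it is strictly dominant.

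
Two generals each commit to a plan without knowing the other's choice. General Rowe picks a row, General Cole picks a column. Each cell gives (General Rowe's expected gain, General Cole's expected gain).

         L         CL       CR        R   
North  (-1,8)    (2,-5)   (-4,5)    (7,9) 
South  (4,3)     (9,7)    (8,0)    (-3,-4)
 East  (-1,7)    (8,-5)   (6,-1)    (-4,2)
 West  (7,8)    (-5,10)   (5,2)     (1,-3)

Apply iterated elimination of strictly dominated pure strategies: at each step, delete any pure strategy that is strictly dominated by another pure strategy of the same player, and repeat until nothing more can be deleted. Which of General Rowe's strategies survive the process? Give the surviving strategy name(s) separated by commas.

Row East is eliminated: South beats it against every remaining column (L: 4>-1, CL: 9>8, CR: 8>6, R: -3>-4).
General Cole's strategy CR is strictly dominated by L (North: 8>5, South: 3>0, West: 8>2) and is removed.
Among the remaining strategies, none is strictly dominated by another pure strategy of the same player, so the elimination stops.
Surviving strategies — General Rowe: {North, South, West}; General Cole: {L, CL, R}.

North, South, West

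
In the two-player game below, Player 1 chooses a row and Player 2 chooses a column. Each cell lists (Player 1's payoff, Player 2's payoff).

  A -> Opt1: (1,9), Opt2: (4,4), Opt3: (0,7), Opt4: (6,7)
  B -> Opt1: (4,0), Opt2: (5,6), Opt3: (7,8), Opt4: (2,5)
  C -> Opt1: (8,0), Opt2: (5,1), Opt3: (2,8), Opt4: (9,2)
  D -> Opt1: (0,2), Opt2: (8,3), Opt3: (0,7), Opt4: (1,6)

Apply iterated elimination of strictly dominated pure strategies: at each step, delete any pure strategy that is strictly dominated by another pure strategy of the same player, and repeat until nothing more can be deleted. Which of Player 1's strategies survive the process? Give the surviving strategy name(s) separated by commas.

Player 1's strategy A is strictly dominated by C (Opt1: 8>1, Opt2: 5>4, Opt3: 2>0, Opt4: 9>6) and is removed.
Column Opt1 is eliminated: Opt2 beats it against every remaining row (B: 6>0, C: 1>0, D: 3>2).
Column Opt2 is eliminated: Opt3 beats it against every remaining row (B: 8>6, C: 8>1, D: 7>3).
Row D is eliminated: B beats it against every remaining column (Opt3: 7>0, Opt4: 2>1).
Player 2's strategy Opt4 is strictly dominated by Opt3 (B: 8>5, C: 8>2) and is removed.
Row C is eliminated: B beats it against every remaining column (Opt3: 7>2).
Among the remaining strategies, none is strictly dominated by another pure strategy of the same player, so the elimination stops.
Surviving strategies — Player 1: {B}; Player 2: {Opt3}.

B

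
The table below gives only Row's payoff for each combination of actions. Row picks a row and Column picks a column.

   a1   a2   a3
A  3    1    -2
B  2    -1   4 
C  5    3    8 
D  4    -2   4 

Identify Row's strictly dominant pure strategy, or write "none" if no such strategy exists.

C

C vs A: a1: 5>3, a2: 3>1, a3: 8>-2.
C vs B: a1: 5>2, a2: 3>-1, a3: 8>4.
C vs D: a1: 5>4, a2: 3>-2, a3: 8>4.
C strictly beats every other strategy against every opponent action, so it is strictly dominant.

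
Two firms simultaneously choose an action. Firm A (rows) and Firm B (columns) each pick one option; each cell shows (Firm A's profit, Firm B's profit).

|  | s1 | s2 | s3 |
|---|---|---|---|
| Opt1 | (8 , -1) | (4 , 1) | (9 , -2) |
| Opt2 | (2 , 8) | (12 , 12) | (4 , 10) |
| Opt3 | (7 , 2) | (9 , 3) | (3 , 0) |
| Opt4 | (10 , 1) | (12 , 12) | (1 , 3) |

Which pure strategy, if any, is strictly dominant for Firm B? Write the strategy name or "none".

s2 vs s1: Opt1: 1>-1, Opt2: 12>8, Opt3: 3>2, Opt4: 12>1.
s2 vs s3: Opt1: 1>-2, Opt2: 12>10, Opt3: 3>0, Opt4: 12>3.
s2 strictly beats every other strategy against every opponent action, so it is strictly dominant.

s2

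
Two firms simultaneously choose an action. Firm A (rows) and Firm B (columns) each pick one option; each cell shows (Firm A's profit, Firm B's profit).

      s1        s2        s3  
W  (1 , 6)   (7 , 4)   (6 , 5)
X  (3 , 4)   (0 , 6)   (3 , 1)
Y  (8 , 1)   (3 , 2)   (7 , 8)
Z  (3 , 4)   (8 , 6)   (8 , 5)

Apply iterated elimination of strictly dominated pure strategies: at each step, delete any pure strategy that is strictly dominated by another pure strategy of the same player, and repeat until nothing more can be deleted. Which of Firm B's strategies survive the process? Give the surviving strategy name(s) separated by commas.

For Firm A, Z strictly dominates W on the remaining columns (s1: 3>1, s2: 8>7, s3: 8>6); eliminate W.
For Firm A, Y strictly dominates X on the remaining columns (s1: 8>3, s2: 3>0, s3: 7>3); eliminate X.
For Firm B, s2 strictly dominates s1 on the remaining rows (Y: 2>1, Z: 6>4); eliminate s1.
Row Y is eliminated: Z beats it against every remaining column (s2: 8>3, s3: 8>7).
Column s3 is eliminated: s2 beats it against every remaining row (Z: 6>5).
Among the remaining strategies, none is strictly dominated by another pure strategy of the same player, so the elimination stops.
Surviving strategies — Firm A: {Z}; Firm B: {s2}.

s2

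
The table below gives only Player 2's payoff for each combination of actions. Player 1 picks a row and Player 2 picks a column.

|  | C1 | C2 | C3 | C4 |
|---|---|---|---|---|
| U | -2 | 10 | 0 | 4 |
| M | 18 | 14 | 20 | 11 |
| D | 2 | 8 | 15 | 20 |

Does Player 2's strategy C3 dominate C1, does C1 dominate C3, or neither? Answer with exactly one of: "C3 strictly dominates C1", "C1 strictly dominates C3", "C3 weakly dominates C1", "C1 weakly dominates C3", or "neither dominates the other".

C3 strictly dominates C1

Compare C3 to C1 across every action of Player 1: U: 0>-2, M: 20>18, D: 15>2.
Every comparison favours C3, so C3 strictly dominates C1.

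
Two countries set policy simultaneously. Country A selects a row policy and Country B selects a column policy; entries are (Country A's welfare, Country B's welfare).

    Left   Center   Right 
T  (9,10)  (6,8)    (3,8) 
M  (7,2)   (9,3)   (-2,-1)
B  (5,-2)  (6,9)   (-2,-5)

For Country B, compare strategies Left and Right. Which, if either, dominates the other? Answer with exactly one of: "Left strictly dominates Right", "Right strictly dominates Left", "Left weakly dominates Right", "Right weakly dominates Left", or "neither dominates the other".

Left strictly dominates Right

Left's payoffs vs Right's, by Country A's action — T: 10>8, M: 2>-1, B: -2>-5.
Left gives a strictly higher payoff against each opponent action, so Left strictly dominates Right.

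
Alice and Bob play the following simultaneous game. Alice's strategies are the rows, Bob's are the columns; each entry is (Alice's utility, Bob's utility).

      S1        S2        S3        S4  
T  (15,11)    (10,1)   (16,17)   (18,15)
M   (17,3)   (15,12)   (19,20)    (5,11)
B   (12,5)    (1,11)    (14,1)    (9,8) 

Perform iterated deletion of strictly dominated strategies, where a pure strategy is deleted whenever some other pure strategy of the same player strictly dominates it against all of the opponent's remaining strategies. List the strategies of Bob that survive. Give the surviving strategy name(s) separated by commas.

S3

For Alice, T strictly dominates B on the remaining columns (S1: 15>12, S2: 10>1, S3: 16>14, S4: 18>9); eliminate B.
For Bob, S3 strictly dominates S1 on the remaining rows (T: 17>11, M: 20>3); eliminate S1.
For Bob, S3 strictly dominates S2 on the remaining rows (T: 17>1, M: 20>12); eliminate S2.
For Bob, S3 strictly dominates S4 on the remaining rows (T: 17>15, M: 20>11); eliminate S4.
Alice's strategy T is strictly dominated by M (S3: 19>16) and is removed.
Among the remaining strategies, none is strictly dominated by another pure strategy of the same player, so the elimination stops.
Surviving strategies — Alice: {M}; Bob: {S3}.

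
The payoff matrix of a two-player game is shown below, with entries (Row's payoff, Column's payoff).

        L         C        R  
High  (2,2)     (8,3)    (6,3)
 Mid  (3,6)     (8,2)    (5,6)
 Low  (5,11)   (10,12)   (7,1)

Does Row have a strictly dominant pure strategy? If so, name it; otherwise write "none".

Low vs High: L: 5>2, C: 10>8, R: 7>6.
Low vs Mid: L: 5>3, C: 10>8, R: 7>5.
Low strictly beats every other strategy against every opponent action, so it is strictly dominant.

Low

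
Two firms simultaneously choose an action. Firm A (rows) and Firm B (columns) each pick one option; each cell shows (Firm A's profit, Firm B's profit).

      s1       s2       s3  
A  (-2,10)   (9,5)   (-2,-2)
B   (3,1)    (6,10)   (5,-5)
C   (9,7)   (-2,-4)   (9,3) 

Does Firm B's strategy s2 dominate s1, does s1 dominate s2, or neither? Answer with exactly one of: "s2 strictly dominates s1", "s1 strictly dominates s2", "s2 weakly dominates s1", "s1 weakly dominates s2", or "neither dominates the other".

Compare s2 to s1 across each opponent action: A: 5<10, B: 10>1, C: -4<7.
s2 does better at B but worse at A, C; neither strategy dominates the other.

neither dominates the other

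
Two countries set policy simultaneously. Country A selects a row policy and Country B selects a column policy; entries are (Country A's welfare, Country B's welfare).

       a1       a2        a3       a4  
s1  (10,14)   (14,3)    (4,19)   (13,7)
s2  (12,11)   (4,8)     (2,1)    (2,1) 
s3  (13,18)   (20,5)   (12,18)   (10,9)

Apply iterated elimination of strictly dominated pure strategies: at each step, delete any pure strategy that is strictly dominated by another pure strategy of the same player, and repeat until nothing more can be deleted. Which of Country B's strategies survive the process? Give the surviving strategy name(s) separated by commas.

a1, a3

For Country A, s3 strictly dominates s2 on the remaining columns (a1: 13>12, a2: 20>4, a3: 12>2, a4: 10>2); eliminate s2.
Column a2 is eliminated: a1 beats it against every remaining row (s1: 14>3, s3: 18>5).
Column a4 is eliminated: a1 beats it against every remaining row (s1: 14>7, s3: 18>9).
Row s1 is eliminated: s3 beats it against every remaining column (a1: 13>10, a3: 12>4).
Among the remaining strategies, none is strictly dominated by another pure strategy of the same player, so the elimination stops.
Surviving strategies — Country A: {s3}; Country B: {a1, a3}.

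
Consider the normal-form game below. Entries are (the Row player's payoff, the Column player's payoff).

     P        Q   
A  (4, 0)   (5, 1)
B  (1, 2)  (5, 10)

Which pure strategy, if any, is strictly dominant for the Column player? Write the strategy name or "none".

Q

Q vs P: A: 1>0, B: 10>2.
Q strictly beats every other strategy against every opponent action, so it is strictly dominant.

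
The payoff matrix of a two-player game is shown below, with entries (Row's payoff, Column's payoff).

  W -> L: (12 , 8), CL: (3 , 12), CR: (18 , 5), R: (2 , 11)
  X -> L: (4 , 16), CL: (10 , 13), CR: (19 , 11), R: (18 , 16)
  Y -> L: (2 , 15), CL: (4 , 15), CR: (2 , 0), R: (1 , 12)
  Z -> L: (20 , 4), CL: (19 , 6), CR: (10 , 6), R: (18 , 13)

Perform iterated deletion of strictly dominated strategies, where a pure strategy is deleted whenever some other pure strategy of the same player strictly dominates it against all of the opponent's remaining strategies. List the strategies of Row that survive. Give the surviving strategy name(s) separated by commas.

For Row, X strictly dominates Y on the remaining columns (L: 4>2, CL: 10>4, CR: 19>2, R: 18>1); eliminate Y.
Column CR is eliminated: R beats it against every remaining row (W: 11>5, X: 16>11, Z: 13>6).
Row's strategy W is strictly dominated by Z (L: 20>12, CL: 19>3, R: 18>2) and is removed.
For Column, R strictly dominates CL on the remaining rows (X: 16>13, Z: 13>6); eliminate CL.
Among the remaining strategies, none is strictly dominated by another pure strategy of the same player, so the elimination stops.
Surviving strategies — Row: {X, Z}; Column: {L, R}.

X, Z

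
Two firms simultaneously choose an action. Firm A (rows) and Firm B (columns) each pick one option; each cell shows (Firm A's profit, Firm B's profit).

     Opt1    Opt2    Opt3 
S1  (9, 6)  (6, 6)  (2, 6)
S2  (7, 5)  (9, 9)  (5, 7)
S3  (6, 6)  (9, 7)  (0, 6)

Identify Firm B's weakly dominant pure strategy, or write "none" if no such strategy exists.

Opt2

Opt2 vs Opt1: S1: 6=6, S2: 9>5, S3: 7>6.
Opt2 vs Opt3: S1: 6=6, S2: 9>7, S3: 7>6.
Opt2 is at least as good as every other strategy against every opponent action, so it is weakly dominant.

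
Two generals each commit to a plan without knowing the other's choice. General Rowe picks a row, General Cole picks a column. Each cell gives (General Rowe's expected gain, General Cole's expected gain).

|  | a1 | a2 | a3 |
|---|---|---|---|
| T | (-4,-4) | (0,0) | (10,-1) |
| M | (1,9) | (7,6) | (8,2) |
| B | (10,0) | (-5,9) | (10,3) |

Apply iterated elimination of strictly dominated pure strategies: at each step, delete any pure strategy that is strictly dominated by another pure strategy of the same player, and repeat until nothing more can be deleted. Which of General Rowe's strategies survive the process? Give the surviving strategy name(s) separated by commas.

M, B

General Cole's strategy a3 is strictly dominated by a2 (T: 0>-1, M: 6>2, B: 9>3) and is removed.
For General Rowe, M strictly dominates T on the remaining columns (a1: 1>-4, a2: 7>0); eliminate T.
Among the remaining strategies, none is strictly dominated by another pure strategy of the same player, so the elimination stops.
Surviving strategies — General Rowe: {M, B}; General Cole: {a1, a2}.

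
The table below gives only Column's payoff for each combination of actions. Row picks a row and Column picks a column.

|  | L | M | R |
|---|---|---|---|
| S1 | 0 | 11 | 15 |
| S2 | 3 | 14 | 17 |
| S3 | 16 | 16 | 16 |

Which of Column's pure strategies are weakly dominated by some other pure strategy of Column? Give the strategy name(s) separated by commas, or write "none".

L, M

M weakly dominates L — S1: 11>0, S2: 14>3, S3: 16=16.
M: dominated, since R does at least as well everywhere (S1: 15>11, S2: 17>14, S3: 16=16).
R: no other strategy beats it everywhere (L at S1 (15>0); M at S1 (15>11)).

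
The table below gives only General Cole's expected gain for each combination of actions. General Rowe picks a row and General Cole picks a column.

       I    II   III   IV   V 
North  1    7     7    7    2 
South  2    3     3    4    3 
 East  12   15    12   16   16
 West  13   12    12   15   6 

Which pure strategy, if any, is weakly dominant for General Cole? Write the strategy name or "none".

IV

IV vs I: North: 7>1, South: 4>2, East: 16>12, West: 15>13.
IV vs II: North: 7=7, South: 4>3, East: 16>15, West: 15>12.
IV vs III: North: 7=7, South: 4>3, East: 16>12, West: 15>12.
IV vs V: North: 7>2, South: 4>3, East: 16=16, West: 15>6.
IV is at least as good as every other strategy against every opponent action, so it is weakly dominant.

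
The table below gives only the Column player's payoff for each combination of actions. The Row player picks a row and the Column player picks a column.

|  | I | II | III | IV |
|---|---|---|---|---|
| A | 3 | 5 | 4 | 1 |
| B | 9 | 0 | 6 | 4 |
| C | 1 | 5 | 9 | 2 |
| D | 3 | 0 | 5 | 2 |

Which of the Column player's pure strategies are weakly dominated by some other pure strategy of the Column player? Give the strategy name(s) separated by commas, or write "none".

IV

I is not dominated — it holds its own against II at B (9>0); III at B (9>6); IV at A (3>1).
II: no other strategy beats it everywhere (I at A (5>3); III at A (5>4); IV at A (5>1)).
III is not dominated — it holds its own against I at A (4>3); II at B (6>0); IV at A (4>1).
IV is weakly dominated by III (A: 4>1, B: 6>4, C: 9>2, D: 5>2).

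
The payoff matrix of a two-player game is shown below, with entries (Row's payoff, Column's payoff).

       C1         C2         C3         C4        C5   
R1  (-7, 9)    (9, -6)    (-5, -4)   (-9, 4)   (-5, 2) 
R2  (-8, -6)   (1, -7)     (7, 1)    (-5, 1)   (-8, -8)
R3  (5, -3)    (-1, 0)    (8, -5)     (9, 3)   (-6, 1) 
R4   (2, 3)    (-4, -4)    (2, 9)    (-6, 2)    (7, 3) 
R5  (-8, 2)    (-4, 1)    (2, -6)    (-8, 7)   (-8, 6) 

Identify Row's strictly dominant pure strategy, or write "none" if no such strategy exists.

none

R1 fails to dominate R2 at C3 (-5<7).
R2 fails to dominate R1 at C1 (-8<-7).
R3 fails to dominate R1 at C2 (-1<9).
R4 fails to dominate R1 at C2 (-4<9).
R5 fails to dominate R1 at C1 (-8<-7).
No single strategy dominates all the others.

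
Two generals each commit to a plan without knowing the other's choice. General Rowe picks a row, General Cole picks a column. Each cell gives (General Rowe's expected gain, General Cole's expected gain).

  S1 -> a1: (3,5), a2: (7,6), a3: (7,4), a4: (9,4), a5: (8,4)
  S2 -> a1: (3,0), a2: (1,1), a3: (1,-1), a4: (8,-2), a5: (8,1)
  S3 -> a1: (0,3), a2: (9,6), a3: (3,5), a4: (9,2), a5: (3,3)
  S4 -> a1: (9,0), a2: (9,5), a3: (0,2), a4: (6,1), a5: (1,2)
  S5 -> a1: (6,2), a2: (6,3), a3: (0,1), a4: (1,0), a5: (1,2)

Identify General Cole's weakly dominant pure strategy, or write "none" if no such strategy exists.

a2 vs a1: S1: 6>5, S2: 1>0, S3: 6>3, S4: 5>0, S5: 3>2.
a2 vs a3: S1: 6>4, S2: 1>-1, S3: 6>5, S4: 5>2, S5: 3>1.
a2 vs a4: S1: 6>4, S2: 1>-2, S3: 6>2, S4: 5>1, S5: 3>0.
a2 vs a5: S1: 6>4, S2: 1=1, S3: 6>3, S4: 5>2, S5: 3>2.
a2 is at least as good as every other strategy against every opponent action, so it is weakly dominant.

a2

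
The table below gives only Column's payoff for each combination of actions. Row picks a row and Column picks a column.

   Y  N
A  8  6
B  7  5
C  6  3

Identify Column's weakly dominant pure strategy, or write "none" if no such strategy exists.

Y vs N: A: 8>6, B: 7>5, C: 6>3.
Y is at least as good as every other strategy against every opponent action, so it is weakly dominant.

Y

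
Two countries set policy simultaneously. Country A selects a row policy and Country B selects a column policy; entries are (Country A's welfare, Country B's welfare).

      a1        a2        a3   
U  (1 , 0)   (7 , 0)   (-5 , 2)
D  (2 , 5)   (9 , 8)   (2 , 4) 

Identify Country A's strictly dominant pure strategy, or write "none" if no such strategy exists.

D vs U: a1: 2>1, a2: 9>7, a3: 2>-5.
D strictly beats every other strategy against every opponent action, so it is strictly dominant.

D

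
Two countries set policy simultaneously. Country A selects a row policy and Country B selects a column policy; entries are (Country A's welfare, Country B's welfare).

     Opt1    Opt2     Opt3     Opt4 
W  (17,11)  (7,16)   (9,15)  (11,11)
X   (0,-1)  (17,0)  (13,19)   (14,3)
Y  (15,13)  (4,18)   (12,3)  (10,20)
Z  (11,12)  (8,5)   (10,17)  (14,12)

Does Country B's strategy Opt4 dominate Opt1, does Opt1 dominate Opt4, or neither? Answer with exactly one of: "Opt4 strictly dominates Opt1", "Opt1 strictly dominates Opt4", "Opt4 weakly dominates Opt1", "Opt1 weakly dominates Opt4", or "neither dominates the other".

Opt4 weakly dominates Opt1

Opt4's payoffs vs Opt1's, by Country A's action — W: 11=11, X: 3>-1, Y: 20>13, Z: 12=12.
Opt4 is at least as good everywhere and strictly better somewhere (tied only at W, Z), so Opt4 weakly but not strictly dominates Opt1.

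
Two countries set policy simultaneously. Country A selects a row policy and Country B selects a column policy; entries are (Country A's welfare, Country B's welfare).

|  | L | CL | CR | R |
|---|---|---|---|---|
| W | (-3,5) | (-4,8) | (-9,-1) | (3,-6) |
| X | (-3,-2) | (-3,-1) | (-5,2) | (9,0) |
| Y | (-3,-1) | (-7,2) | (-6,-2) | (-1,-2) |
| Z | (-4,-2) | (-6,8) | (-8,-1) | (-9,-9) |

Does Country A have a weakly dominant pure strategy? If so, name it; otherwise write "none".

X vs W: L: -3=-3, CL: -3>-4, CR: -5>-9, R: 9>3.
X vs Y: L: -3=-3, CL: -3>-7, CR: -5>-6, R: 9>-1.
X vs Z: L: -3>-4, CL: -3>-6, CR: -5>-8, R: 9>-9.
X is at least as good as every other strategy against every opponent action, so it is weakly dominant.

X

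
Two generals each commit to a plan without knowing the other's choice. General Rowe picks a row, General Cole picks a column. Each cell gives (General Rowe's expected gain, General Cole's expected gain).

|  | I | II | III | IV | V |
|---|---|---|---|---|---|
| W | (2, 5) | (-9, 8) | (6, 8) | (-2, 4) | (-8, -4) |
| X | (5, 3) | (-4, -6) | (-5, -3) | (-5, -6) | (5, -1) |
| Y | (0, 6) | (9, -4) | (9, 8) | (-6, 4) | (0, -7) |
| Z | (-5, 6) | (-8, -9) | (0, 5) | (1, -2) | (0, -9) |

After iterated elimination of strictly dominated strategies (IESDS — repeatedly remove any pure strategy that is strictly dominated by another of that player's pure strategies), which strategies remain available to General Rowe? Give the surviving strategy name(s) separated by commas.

General Cole's strategy IV is strictly dominated by I (W: 5>4, X: 3>-6, Y: 6>4, Z: 6>-2) and is removed.
General Cole's strategy V is strictly dominated by I (W: 5>-4, X: 3>-1, Y: 6>-7, Z: 6>-9) and is removed.
General Rowe's strategy Z is strictly dominated by Y (I: 0>-5, II: 9>-8, III: 9>0) and is removed.
Among the remaining strategies, none is strictly dominated by another pure strategy of the same player, so the elimination stops.
Surviving strategies — General Rowe: {W, X, Y}; General Cole: {I, II, III}.

W, X, Y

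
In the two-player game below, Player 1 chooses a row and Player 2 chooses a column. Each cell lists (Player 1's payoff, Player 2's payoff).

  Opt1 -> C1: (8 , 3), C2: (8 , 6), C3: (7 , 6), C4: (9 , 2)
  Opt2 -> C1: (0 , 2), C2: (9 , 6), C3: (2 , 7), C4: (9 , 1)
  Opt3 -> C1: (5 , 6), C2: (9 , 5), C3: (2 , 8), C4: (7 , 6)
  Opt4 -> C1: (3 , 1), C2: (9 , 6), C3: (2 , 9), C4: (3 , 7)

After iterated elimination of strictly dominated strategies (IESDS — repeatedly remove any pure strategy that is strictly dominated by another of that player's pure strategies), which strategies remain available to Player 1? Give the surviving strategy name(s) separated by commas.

Opt1, Opt2, Opt3, Opt4

For Player 2, C3 strictly dominates C1 on the remaining rows (Opt1: 6>3, Opt2: 7>2, Opt3: 8>6, Opt4: 9>1); eliminate C1.
Column C4 is eliminated: C3 beats it against every remaining row (Opt1: 6>2, Opt2: 7>1, Opt3: 8>6, Opt4: 9>7).
Among the remaining strategies, none is strictly dominated by another pure strategy of the same player, so the elimination stops.
Surviving strategies — Player 1: {Opt1, Opt2, Opt3, Opt4}; Player 2: {C2, C3}.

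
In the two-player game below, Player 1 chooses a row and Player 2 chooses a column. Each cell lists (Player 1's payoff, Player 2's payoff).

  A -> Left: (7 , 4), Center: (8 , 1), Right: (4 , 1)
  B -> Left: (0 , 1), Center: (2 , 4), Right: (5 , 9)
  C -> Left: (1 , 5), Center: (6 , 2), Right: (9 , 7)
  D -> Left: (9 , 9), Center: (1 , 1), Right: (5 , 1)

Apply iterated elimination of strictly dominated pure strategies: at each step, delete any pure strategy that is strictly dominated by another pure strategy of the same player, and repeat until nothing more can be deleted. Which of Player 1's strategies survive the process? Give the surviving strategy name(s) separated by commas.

C, D

For Player 1, C strictly dominates B on the remaining columns (Left: 1>0, Center: 6>2, Right: 9>5); eliminate B.
Column Center is eliminated: Left beats it against every remaining row (A: 4>1, C: 5>2, D: 9>1).
For Player 1, D strictly dominates A on the remaining columns (Left: 9>7, Right: 5>4); eliminate A.
Among the remaining strategies, none is strictly dominated by another pure strategy of the same player, so the elimination stops.
Surviving strategies — Player 1: {C, D}; Player 2: {Left, Right}.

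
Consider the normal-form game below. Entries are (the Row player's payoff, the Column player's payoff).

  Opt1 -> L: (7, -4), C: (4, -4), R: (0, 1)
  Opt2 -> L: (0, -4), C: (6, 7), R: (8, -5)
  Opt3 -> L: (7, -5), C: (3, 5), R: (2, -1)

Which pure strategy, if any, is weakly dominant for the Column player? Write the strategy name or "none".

none

L fails to dominate C at Opt2 (-4<7).
C fails to dominate R at Opt1 (-4<1).
R fails to dominate L at Opt2 (-5<-4).
No single strategy dominates all the others.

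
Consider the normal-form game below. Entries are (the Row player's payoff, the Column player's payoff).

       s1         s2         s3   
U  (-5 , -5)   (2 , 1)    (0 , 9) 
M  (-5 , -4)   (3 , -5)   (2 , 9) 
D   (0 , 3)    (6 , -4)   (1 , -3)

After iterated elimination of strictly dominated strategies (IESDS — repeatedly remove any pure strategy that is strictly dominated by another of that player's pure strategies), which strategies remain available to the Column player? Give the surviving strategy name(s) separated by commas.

s1, s3

For the Row player, D strictly dominates U on the remaining columns (s1: 0>-5, s2: 6>2, s3: 1>0); eliminate U.
For the Column player, s1 strictly dominates s2 on the remaining rows (M: -4>-5, D: 3>-4); eliminate s2.
Among the remaining strategies, none is strictly dominated by another pure strategy of the same player, so the elimination stops.
Surviving strategies — the Row player: {M, D}; the Column player: {s1, s3}.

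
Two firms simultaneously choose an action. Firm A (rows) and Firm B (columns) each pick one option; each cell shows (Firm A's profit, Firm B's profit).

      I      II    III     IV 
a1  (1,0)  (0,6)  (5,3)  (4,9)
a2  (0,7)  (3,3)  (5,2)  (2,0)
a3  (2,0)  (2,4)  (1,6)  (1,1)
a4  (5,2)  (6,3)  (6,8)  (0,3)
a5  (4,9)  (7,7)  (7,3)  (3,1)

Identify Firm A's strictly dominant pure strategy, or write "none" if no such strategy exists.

a1 fails to dominate a2 at II (0<3).
a2 fails to dominate a1 at I (0<1).
a3 fails to dominate a1 at III (1<5).
a4 fails to dominate a1 at IV (0<4).
a5 fails to dominate a1 at IV (3<4).
No single strategy dominates all the others.

none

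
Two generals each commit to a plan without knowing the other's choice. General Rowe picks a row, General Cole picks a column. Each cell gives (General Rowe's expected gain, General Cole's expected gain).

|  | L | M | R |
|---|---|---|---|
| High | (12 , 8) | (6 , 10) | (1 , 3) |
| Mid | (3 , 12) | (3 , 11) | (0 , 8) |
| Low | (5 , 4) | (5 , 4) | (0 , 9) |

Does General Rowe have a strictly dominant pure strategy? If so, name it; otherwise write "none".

High

High vs Mid: L: 12>3, M: 6>3, R: 1>0.
High vs Low: L: 12>5, M: 6>5, R: 1>0.
High strictly beats every other strategy against every opponent action, so it is strictly dominant.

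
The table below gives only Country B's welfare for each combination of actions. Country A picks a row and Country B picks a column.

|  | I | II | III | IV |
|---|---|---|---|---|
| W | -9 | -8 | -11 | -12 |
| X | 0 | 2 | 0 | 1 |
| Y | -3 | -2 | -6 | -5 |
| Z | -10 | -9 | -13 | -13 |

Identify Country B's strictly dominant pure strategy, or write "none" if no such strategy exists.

II

II vs I: W: -8>-9, X: 2>0, Y: -2>-3, Z: -9>-10.
II vs III: W: -8>-11, X: 2>0, Y: -2>-6, Z: -9>-13.
II vs IV: W: -8>-12, X: 2>1, Y: -2>-5, Z: -9>-13.
II strictly beats every other strategy against every opponent action, so it is strictly dominant.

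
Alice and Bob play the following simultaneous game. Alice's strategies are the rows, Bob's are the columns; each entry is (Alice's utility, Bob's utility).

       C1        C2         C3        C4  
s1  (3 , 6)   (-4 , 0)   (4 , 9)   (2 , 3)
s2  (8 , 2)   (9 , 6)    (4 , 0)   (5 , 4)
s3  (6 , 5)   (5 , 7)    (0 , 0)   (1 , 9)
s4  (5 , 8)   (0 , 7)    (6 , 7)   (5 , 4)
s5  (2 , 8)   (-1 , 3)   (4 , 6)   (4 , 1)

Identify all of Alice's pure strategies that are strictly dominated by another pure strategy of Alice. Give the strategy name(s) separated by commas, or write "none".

s1, s3, s5

s4 strictly dominates s1 — C1: 5>3, C2: 0>-4, C3: 6>4, C4: 5>2.
s2: no other strategy beats it everywhere (s1 at C1 (8>3); s3 at C1 (8>6); s4 at C1 (8>5); s5 at C1 (8>2)).
s3: dominated, since s2 does at least as well everywhere (C1: 8>6, C2: 9>5, C3: 4>0, C4: 5>1).
Nothing dominates s4: s1 at C1 (5>3); s2 at C3 (6>4); s3 at C3 (6>0); s5 at C1 (5>2).
s4 strictly dominates s5 — C1: 5>2, C2: 0>-1, C3: 6>4, C4: 5>4.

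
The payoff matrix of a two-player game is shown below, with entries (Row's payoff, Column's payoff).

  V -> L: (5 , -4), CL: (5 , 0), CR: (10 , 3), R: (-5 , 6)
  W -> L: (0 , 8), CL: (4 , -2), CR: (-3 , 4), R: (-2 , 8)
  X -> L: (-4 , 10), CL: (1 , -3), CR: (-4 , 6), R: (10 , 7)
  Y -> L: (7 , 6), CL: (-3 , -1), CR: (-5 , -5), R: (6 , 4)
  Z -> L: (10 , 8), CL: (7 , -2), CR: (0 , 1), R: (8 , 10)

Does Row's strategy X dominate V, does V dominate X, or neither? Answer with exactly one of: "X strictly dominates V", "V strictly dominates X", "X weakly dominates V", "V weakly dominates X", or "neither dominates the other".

Compare X to V across every action of Column: L: -4<5, CL: 1<5, CR: -4<10, R: 10>-5.
X does better at R but worse at L, CL, CR; neither strategy dominates the other.

neither dominates the other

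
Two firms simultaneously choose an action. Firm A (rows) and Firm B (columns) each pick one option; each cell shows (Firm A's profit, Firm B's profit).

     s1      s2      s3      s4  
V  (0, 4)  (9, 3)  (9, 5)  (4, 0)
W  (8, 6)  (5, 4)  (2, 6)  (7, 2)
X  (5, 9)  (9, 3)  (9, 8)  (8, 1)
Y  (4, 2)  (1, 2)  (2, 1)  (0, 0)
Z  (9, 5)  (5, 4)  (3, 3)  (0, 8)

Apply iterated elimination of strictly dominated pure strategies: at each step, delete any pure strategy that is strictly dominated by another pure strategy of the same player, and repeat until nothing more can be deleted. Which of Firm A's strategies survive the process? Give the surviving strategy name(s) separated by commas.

V, W, X, Z

For Firm A, X strictly dominates Y on the remaining columns (s1: 5>4, s2: 9>1, s3: 9>2, s4: 8>0); eliminate Y.
Firm B's strategy s2 is strictly dominated by s1 (V: 4>3, W: 6>4, X: 9>3, Z: 5>4) and is removed.
Among the remaining strategies, none is strictly dominated by another pure strategy of the same player, so the elimination stops.
Surviving strategies — Firm A: {V, W, X, Z}; Firm B: {s1, s3, s4}.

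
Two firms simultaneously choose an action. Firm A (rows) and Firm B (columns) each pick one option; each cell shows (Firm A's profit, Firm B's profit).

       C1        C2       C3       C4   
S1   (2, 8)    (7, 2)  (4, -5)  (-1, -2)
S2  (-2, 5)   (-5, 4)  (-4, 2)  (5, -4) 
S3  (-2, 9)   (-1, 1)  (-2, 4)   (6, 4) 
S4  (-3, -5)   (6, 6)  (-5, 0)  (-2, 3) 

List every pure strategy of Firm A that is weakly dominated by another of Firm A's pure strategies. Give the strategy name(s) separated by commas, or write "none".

Nothing dominates S1: S2 at C1 (2>-2); S3 at C1 (2>-2); S4 at C1 (2>-3).
S2: dominated, since S3 does at least as well everywhere (C1: -2=-2, C2: -1>-5, C3: -2>-4, C4: 6>5).
Nothing dominates S3: S1 at C4 (6>-1); S2 at C2 (-1>-5); S4 at C1 (-2>-3).
S4: dominated, since S1 does at least as well everywhere (C1: 2>-3, C2: 7>6, C3: 4>-5, C4: -1>-2).

S2, S4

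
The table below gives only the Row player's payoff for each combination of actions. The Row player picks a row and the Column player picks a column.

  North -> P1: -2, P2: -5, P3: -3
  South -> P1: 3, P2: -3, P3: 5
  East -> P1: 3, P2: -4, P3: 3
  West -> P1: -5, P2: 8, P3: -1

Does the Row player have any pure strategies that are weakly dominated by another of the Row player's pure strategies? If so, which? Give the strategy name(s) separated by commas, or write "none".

North is weakly dominated by South (P1: 3>-2, P2: -3>-5, P3: 5>-3).
Nothing dominates South: North at P1 (3>-2); East at P2 (-3>-4); West at P1 (3>-5).
East: dominated, since South does at least as well everywhere (P1: 3=3, P2: -3>-4, P3: 5>3).
West: no other strategy beats it everywhere (North at P2 (8>-5); South at P2 (8>-3); East at P2 (8>-4)).

North, East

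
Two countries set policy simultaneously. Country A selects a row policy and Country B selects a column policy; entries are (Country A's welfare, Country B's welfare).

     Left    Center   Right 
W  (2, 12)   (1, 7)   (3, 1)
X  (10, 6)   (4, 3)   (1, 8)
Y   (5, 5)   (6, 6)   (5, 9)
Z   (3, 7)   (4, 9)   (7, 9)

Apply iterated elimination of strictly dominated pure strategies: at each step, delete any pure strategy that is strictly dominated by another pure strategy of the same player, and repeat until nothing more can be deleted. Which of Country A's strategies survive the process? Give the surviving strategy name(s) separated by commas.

Y, Z

Country A's strategy W is strictly dominated by Y (Left: 5>2, Center: 6>1, Right: 5>3) and is removed.
For Country B, Right strictly dominates Left on the remaining rows (X: 8>6, Y: 9>5, Z: 9>7); eliminate Left.
Row X is eliminated: Y beats it against every remaining column (Center: 6>4, Right: 5>1).
Among the remaining strategies, none is strictly dominated by another pure strategy of the same player, so the elimination stops.
Surviving strategies — Country A: {Y, Z}; Country B: {Center, Right}.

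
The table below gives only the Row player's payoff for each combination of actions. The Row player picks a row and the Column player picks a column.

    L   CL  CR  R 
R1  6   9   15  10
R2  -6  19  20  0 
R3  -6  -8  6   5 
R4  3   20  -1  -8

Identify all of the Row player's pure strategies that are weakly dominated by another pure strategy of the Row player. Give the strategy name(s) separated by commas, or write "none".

R1 is not dominated — it holds its own against R2 at L (6>-6); R3 at L (6>-6); R4 at L (6>3).
R2 is not dominated — it holds its own against R1 at CL (19>9); R3 at CL (19>-8); R4 at CR (20>-1).
R3: dominated, since R1 does at least as well everywhere (L: 6>-6, CL: 9>-8, CR: 15>6, R: 10>5).
Nothing dominates R4: R1 at CL (20>9); R2 at L (3>-6); R3 at L (3>-6).

R3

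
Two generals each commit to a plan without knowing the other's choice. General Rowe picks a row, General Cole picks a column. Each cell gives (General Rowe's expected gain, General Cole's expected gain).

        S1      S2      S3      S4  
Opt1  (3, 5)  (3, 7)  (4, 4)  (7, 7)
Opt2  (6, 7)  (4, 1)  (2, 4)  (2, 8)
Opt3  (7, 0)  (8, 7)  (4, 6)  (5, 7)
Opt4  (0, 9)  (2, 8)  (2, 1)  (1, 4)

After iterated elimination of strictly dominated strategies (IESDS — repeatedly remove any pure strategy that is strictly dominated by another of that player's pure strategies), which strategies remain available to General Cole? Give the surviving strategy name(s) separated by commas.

Row Opt2 is eliminated: Opt3 beats it against every remaining column (S1: 7>6, S2: 8>4, S3: 4>2, S4: 5>2).
General Rowe's strategy Opt4 is strictly dominated by Opt1 (S1: 3>0, S2: 3>2, S3: 4>2, S4: 7>1) and is removed.
General Cole's strategy S1 is strictly dominated by S2 (Opt1: 7>5, Opt3: 7>0) and is removed.
Column S3 is eliminated: S2 beats it against every remaining row (Opt1: 7>4, Opt3: 7>6).
Among the remaining strategies, none is strictly dominated by another pure strategy of the same player, so the elimination stops.
Surviving strategies — General Rowe: {Opt1, Opt3}; General Cole: {S2, S4}.

S2, S4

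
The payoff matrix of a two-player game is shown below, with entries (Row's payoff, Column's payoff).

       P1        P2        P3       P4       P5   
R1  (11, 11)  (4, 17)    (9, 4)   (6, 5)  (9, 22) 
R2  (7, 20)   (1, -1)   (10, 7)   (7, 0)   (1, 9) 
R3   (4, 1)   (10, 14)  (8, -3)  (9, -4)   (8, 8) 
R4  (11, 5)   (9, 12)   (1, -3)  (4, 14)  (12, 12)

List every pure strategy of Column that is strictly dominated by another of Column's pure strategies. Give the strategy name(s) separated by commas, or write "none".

Nothing dominates P1: P2 at R2 (20>-1); P3 at R1 (11>4); P4 at R1 (11>5); P5 at R2 (20>9).
P2: no other strategy beats it everywhere (P1 at R1 (17>11); P3 at R1 (17>4); P4 at R1 (17>5); P5 at R3 (14>8)).
P3: dominated, since P1 does at least as well everywhere (R1: 11>4, R2: 20>7, R3: 1>-3, R4: 5>-3).
Nothing dominates P4: P1 at R4 (14>5); P2 at R2 (0>-1); P3 at R1 (5>4); P5 at R4 (14>12).
Nothing dominates P5: P1 at R1 (22>11); P2 at R1 (22>17); P3 at R1 (22>4); P4 at R1 (22>5).

P3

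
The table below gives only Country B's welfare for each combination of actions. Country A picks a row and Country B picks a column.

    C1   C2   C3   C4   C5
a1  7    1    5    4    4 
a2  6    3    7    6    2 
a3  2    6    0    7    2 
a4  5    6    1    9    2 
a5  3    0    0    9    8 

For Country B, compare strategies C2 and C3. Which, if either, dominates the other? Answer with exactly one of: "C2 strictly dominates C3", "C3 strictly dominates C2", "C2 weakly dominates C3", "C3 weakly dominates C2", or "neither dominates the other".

Compare C2 to C3 across each choice by Country A: a1: 1<5, a2: 3<7, a3: 6>0, a4: 6>1, a5: 0=0.
C2 does better at a3, a4 but worse at a1, a2; neither strategy dominates the other.

neither dominates the other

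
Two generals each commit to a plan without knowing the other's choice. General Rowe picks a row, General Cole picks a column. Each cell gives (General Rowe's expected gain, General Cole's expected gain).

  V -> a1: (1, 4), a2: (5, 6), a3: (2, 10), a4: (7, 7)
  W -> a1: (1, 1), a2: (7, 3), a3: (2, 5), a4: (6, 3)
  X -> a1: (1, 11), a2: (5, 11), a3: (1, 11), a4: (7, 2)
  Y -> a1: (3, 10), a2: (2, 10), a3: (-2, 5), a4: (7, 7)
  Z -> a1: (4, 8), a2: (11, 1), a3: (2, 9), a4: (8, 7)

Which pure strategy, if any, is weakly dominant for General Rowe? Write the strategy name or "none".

Z

Z vs V: a1: 4>1, a2: 11>5, a3: 2=2, a4: 8>7.
Z vs W: a1: 4>1, a2: 11>7, a3: 2=2, a4: 8>6.
Z vs X: a1: 4>1, a2: 11>5, a3: 2>1, a4: 8>7.
Z vs Y: a1: 4>3, a2: 11>2, a3: 2>-2, a4: 8>7.
Z is at least as good as every other strategy against every opponent action, so it is weakly dominant.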